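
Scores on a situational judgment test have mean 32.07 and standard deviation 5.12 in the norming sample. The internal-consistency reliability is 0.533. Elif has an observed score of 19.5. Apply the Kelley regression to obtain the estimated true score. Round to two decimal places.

25.37

T̂ = ρX + (1 − ρ)μ
  = 0.533 × 19.5 + 0.467 × 32.07
  = 10.3935 + 14.97669
  = 25.370
  ≈ 25.37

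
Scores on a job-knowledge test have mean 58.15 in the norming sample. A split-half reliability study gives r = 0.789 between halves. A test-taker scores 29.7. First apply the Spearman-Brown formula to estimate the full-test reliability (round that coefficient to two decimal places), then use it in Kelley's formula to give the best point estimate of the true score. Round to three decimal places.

33.114

Spearman-Brown: ρ = 2r/(1 + r) = 2(0.789)/(1 + 0.789) = 1.5780/1.789 = 0.8821 → 0.88
T̂ = 0.88(29.7) + 0.12(58.15) = 26.136 + 6.9780 = 33.1140 → 33.114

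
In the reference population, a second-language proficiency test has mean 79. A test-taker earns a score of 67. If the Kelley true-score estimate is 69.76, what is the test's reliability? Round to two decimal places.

T̂ = ρX + (1 − ρ)μ  ⇒  T̂ − μ = ρ(X − μ)
ρ = (T̂ − μ)/(X − μ) = (69.76 − 79) / (67 − 79) = -9.24 / -12.0 = 0.7700

0.77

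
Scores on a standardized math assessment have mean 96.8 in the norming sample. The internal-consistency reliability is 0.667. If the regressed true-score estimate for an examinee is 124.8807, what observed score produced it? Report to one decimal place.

T̂ = ρX + (1 − ρ)μ  ⇒  X = (T̂ − (1 − ρ)μ) / ρ
X = (124.8807 − 0.333 × 96.8) / 0.667 = (124.8807 − 32.2344) / 0.667 = 92.6463 / 0.667 = 138.900

138.9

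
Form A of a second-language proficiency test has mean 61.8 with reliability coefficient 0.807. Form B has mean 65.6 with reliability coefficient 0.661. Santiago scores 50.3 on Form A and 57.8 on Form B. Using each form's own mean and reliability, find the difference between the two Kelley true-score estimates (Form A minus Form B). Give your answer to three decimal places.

-7.925

T̂_A = 0.807(50.3) + 0.193(61.8) = 52.51950
T̂_B = 0.661(57.8) + 0.339(65.6) = 60.44420
T̂_A − T̂_B = -7.92470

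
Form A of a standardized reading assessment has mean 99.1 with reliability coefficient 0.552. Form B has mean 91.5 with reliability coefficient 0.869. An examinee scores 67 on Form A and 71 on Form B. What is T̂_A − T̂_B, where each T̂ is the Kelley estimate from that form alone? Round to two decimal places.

7.70

T̂_A = 0.552(67) + 0.448(99.1) = 81.3808
T̂_B = 0.869(71) + 0.131(91.5) = 73.6855
T̂_A − T̂_B = 7.6953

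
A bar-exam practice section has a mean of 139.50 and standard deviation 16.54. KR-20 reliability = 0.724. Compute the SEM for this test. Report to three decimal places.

SEM = SD · √(1 − ρ) = 16.54 × √0.276 = 16.54 × 0.5254 = 8.6894

8.689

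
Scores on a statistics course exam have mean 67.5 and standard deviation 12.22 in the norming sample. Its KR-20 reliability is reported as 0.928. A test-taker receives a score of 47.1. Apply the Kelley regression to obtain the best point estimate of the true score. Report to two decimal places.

48.57

T̂ = 0.928(47.1) + 0.072(67.5) = 43.7088 + 4.8600 = 48.569 → 48.57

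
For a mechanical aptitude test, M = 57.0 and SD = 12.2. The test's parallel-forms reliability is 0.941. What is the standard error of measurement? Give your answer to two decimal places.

SEM = SD · √(1 − ρ) = 12.2 × √0.059 = 12.2 × 0.2429 = 2.963

2.96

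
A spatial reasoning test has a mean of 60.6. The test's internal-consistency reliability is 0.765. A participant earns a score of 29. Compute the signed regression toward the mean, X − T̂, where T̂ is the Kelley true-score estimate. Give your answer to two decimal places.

-7.43

Regress the observed score toward the mean by the unreliability: T̂ = 0.765·29 + 0.235·60.6 = 22.185 + 14.2410 = 36.4260.
X − T̂ = 29 − 36.426 = -7.426 → -7.43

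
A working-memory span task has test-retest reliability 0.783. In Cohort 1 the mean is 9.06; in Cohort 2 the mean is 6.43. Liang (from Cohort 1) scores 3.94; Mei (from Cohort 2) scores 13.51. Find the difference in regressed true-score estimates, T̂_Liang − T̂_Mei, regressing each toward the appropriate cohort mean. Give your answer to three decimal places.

T̂_Liang = 0.783(3.94) + 0.217(9.06) = 5.05104
T̂_Mei = 0.783(13.51) + 0.217(6.43) = 11.97364
Difference = 5.05104 − 11.97364 = -6.92260

-6.923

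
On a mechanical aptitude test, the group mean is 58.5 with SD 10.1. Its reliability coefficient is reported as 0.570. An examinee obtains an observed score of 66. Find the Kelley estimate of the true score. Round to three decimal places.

T̂ = 0.570(66) + 0.430(58.5) = 37.620 + 25.1550 = 62.7750 → 62.775

62.775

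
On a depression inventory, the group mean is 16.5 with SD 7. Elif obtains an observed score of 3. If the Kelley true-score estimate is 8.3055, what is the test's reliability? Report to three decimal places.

0.607

T̂ = ρX + (1 − ρ)μ  ⇒  T̂ − μ = ρ(X − μ)
ρ = (T̂ − μ)/(X − μ) = (8.3055 − 16.5) / (3 − 16.5) = -8.1945 / -13.5 = 0.60700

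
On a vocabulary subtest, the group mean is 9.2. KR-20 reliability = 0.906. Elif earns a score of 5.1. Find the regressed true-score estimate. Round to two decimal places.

T̂ = 0.906(5.1) + 0.094(9.2) = 4.6206 + 0.8648 = 5.485 → 5.49

5.49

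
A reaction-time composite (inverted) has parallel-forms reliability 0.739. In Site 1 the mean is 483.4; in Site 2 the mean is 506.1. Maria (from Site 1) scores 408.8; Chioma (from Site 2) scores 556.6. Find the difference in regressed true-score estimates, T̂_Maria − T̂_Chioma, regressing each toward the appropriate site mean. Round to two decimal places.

T̂_Maria = 0.739(408.8) + 0.261(483.4) = 428.2706
T̂_Chioma = 0.739(556.6) + 0.261(506.1) = 543.4195
Difference = 428.2706 − 543.4195 = -115.1489

-115.15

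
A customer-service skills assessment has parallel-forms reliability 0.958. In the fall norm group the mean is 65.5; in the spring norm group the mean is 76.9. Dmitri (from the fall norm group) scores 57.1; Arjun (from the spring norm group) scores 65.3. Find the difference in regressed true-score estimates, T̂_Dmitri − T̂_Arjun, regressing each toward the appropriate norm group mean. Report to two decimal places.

T̂_Dmitri = 0.958(57.1) + 0.042(65.5) = 57.4528
T̂_Arjun = 0.958(65.3) + 0.042(76.9) = 65.7872
Difference = 57.4528 − 65.7872 = -8.3344

-8.33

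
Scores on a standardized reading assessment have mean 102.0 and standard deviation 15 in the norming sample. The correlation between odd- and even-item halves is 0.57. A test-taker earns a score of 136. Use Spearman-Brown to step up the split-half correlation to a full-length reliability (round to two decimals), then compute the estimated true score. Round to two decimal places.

Spearman-Brown: ρ = 2r/(1 + r) = 2(0.57)/(1 + 0.57) = 1.140/1.57 = 0.7261 → 0.73
T̂ = 0.73(136) + 0.27(102.0) = 99.28 + 27.540 = 126.820 → 126.82

126.82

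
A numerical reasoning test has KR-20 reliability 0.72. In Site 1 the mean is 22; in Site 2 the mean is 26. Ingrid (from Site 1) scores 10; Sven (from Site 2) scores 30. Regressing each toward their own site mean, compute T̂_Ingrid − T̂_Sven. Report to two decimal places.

T̂_Ingrid = 0.72(10) + 0.28(22) = 13.3600
T̂_Sven = 0.72(30) + 0.28(26) = 28.8800
Difference = 13.3600 − 28.8800 = -15.5200

-15.52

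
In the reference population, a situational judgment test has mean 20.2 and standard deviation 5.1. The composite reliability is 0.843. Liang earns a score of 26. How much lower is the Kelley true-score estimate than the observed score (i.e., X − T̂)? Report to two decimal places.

Weight the observed score by reliability and the mean by (1 − reliability): T̂ = 0.843·26 + 0.157·20.2 = 21.918 + 3.1714 = 25.0894.
X − T̂ = 26 − 25.089 = 0.911 → 0.91

0.91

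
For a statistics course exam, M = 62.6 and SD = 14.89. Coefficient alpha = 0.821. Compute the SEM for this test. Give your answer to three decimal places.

6.300

SEM = SD · √(1 − ρ) = 14.89 × √0.179 = 14.89 × 0.4231 = 6.2997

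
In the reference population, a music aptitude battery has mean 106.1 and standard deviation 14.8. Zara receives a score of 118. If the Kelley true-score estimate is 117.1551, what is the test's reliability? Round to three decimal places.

T̂ = ρX + (1 − ρ)μ  ⇒  T̂ − μ = ρ(X − μ)
ρ = (T̂ − μ)/(X − μ) = (117.1551 − 106.1) / (118 − 106.1) = 11.0551 / 11.9 = 0.92900

0.929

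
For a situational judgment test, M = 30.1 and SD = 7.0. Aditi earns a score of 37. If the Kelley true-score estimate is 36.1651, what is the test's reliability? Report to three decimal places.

T̂ = ρX + (1 − ρ)μ  ⇒  T̂ − μ = ρ(X − μ)
ρ = (T̂ − μ)/(X − μ) = (36.1651 − 30.1) / (37 − 30.1) = 6.0651 / 6.9 = 0.87900

0.879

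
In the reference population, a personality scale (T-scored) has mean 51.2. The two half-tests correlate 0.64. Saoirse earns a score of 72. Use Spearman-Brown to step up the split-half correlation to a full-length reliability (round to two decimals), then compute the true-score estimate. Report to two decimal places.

67.42

Spearman-Brown: ρ = 2r/(1 + r) = 2(0.64)/(1 + 0.64) = 1.280/1.64 = 0.7805 → 0.78
T̂ = ρX + (1 − ρ)μ
  = 0.78 × 72 + 0.22 × 51.2
  = 56.16 + 11.264
  = 67.424
  ≈ 67.42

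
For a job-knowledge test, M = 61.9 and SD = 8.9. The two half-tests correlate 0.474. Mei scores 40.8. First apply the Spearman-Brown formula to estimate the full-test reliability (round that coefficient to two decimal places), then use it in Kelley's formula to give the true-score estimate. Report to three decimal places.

48.396

Spearman-Brown: ρ = 2r/(1 + r) = 2(0.474)/(1 + 0.474) = 0.9480/1.474 = 0.6431 → 0.64
T̂ = 0.64(40.8) + 0.36(61.9) = 26.112 + 22.284 = 48.3960 → 48.396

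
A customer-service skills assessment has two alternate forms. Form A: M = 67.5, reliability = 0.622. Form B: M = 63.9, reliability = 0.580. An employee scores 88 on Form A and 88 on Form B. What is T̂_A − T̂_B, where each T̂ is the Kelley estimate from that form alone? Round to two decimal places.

T̂_A = 0.622(88) + 0.378(67.5) = 80.2510
T̂_B = 0.580(88) + 0.420(63.9) = 77.8780
T̂_A − T̂_B = 2.3730

2.37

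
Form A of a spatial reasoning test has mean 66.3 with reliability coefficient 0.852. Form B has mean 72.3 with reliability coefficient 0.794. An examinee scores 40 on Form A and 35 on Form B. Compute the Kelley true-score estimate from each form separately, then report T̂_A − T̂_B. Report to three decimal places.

T̂_A = 0.852(40) + 0.148(66.3) = 43.89240
T̂_B = 0.794(35) + 0.206(72.3) = 42.68380
T̂_A − T̂_B = 1.20860

1.209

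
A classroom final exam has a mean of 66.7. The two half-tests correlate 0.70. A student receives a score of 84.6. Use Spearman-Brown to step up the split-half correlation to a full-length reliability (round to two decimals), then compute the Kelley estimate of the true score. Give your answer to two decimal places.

81.38

Spearman-Brown: ρ = 2r/(1 + r) = 2(0.70)/(1 + 0.70) = 1.400/1.70 = 0.8235 → 0.82
T̂ = ρX + (1 − ρ)μ
  = 0.82 × 84.6 + 0.18 × 66.7
  = 69.372 + 12.006
  = 81.378
  ≈ 81.38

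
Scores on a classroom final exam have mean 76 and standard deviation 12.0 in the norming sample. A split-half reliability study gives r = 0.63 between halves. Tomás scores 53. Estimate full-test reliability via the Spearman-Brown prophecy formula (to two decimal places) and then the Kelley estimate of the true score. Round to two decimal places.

58.29

Spearman-Brown: ρ = 2r/(1 + r) = 2(0.63)/(1 + 0.63) = 1.260/1.63 = 0.7730 → 0.77
Kelley's formula gives T̂ = 0.77·53 + 0.23·76 = 40.81 + 17.48 = 58.290.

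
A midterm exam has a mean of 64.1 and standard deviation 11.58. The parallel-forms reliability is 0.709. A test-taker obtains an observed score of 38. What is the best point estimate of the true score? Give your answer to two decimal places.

45.60

T̂ = 0.709(38) + 0.291(64.1) = 26.942 + 18.6531 = 45.595 → 45.60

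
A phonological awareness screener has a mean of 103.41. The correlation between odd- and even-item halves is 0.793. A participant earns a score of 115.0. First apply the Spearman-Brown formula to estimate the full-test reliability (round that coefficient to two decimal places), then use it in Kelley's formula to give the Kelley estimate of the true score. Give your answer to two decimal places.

Spearman-Brown: ρ = 2r/(1 + r) = 2(0.793)/(1 + 0.793) = 1.5860/1.793 = 0.8846 → 0.88
T̂ = 0.88(115.0) + 0.12(103.41) = 101.200 + 12.4092 = 113.609 → 113.61

113.61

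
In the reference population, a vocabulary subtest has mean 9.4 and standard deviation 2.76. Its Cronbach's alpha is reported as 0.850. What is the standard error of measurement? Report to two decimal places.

SEM = SD · √(1 − ρ) = 2.76 × √0.150 = 2.76 × 0.3873 = 1.069

1.07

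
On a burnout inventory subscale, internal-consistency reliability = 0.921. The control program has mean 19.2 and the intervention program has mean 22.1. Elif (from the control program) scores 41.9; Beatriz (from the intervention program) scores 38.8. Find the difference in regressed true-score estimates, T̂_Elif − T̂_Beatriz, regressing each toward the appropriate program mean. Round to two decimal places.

T̂_Elif = 0.921(41.9) + 0.079(19.2) = 40.1067
T̂_Beatriz = 0.921(38.8) + 0.079(22.1) = 37.4807
Difference = 40.1067 − 37.4807 = 2.6260

2.63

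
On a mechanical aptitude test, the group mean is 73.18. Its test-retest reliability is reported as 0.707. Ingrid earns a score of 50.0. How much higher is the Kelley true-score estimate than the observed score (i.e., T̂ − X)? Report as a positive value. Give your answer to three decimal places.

6.792

T̂ = ρX + (1 − ρ)μ
  = 0.707 × 50.0 + 0.293 × 73.18
  = 35.3500 + 21.44174
  = 56.79174
  ≈ 56.7917
T̂ − X = 56.7917 − 50.0 = 6.7917 → 6.792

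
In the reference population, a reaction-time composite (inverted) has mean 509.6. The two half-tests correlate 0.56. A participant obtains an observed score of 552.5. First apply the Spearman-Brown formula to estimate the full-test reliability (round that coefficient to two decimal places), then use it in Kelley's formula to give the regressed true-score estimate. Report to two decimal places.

Spearman-Brown: ρ = 2r/(1 + r) = 2(0.56)/(1 + 0.56) = 1.120/1.56 = 0.7179 → 0.72
Regress the observed score toward the mean by the unreliability: T̂ = 0.72·552.5 + 0.28·509.6 = 397.800 + 142.688 = 540.488.

540.49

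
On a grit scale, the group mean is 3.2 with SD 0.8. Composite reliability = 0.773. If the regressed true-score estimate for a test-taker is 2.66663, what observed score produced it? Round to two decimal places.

2.51

T̂ = ρX + (1 − ρ)μ  ⇒  X = (T̂ − (1 − ρ)μ) / ρ
X = (2.66663 − 0.227 × 3.2) / 0.773 = (2.66663 − 0.7264) / 0.773 = 1.94023 / 0.773 = 2.5100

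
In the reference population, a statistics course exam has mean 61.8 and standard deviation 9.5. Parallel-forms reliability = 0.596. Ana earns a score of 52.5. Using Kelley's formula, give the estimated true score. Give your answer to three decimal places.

56.257

Regress the observed score toward the mean by the unreliability: T̂ = 0.596·52.5 + 0.404·61.8 = 31.2900 + 24.9672 = 56.2572.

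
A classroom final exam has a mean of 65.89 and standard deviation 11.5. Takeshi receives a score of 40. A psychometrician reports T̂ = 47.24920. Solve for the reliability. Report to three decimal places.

T̂ = ρX + (1 − ρ)μ  ⇒  T̂ − μ = ρ(X − μ)
ρ = (T̂ − μ)/(X − μ) = (47.24920 − 65.89) / (40 − 65.89) = -18.64080 / -25.89 = 0.72000

0.720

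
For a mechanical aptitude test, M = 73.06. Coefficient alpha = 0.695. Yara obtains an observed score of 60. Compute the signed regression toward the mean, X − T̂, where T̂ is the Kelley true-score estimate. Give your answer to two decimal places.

-3.98

T̂ = ρX + (1 − ρ)μ
  = 0.695 × 60 + 0.305 × 73.06
  = 41.700 + 22.28330
  = 63.9833
  ≈ 63.983
X − T̂ = 60 − 63.983 = -3.983 → -3.98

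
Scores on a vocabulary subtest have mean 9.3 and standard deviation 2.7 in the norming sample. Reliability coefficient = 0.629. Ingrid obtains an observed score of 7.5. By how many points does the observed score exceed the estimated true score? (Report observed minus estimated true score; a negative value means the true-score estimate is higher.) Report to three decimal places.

T̂ = 0.629(7.5) + 0.371(9.3) = 4.7175 + 3.4503 = 8.16780 → 8.1678
X − T̂ = 7.5 − 8.1678 = -0.6678 → -0.668

-0.668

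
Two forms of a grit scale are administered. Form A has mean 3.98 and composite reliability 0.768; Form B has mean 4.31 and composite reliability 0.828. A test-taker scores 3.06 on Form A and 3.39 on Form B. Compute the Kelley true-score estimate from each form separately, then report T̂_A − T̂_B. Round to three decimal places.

-0.275

T̂_A = 0.768(3.06) + 0.232(3.98) = 3.27344
T̂_B = 0.828(3.39) + 0.172(4.31) = 3.54824
T̂_A − T̂_B = -0.27480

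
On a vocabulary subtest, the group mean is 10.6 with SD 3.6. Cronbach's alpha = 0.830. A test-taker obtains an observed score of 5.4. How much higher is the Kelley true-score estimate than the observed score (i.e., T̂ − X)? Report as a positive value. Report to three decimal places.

T̂ = ρX + (1 − ρ)μ
  = 0.830 × 5.4 + 0.170 × 10.6
  = 4.4820 + 1.8020
  = 6.28400
  ≈ 6.2840
T̂ − X = 6.2840 − 5.4 = 0.8840 → 0.884

0.884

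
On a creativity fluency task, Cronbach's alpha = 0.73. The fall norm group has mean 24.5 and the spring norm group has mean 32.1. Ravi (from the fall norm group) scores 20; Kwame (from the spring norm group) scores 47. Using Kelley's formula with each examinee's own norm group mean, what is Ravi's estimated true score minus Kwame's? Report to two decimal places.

-21.76

T̂_Ravi = 0.73(20) + 0.27(24.5) = 21.2150
T̂_Kwame = 0.73(47) + 0.27(32.1) = 42.9770
Difference = 21.2150 − 42.9770 = -21.7620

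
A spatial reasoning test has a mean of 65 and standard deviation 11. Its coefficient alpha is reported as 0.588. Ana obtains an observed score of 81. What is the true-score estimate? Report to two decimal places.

T̂ = 0.588(81) + 0.412(65) = 47.628 + 26.780 = 74.408 → 74.41

74.41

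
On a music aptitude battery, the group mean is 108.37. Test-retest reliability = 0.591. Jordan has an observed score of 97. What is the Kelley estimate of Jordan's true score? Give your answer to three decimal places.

101.650

T̂ = ρX + (1 − ρ)μ
  = 0.591 × 97 + 0.409 × 108.37
  = 57.327 + 44.32333
  = 101.6503
  ≈ 101.650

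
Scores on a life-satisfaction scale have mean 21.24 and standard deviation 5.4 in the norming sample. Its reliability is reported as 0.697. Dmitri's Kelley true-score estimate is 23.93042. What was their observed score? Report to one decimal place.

T̂ = ρX + (1 − ρ)μ  ⇒  X = (T̂ − (1 − ρ)μ) / ρ
X = (23.93042 − 0.303 × 21.24) / 0.697 = (23.93042 − 6.43572) / 0.697 = 17.49470 / 0.697 = 25.100

25.1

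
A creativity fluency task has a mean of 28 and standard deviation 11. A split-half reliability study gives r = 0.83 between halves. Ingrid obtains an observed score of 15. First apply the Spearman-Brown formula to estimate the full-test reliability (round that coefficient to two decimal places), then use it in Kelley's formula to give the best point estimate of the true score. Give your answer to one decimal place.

16.2

Spearman-Brown: ρ = 2r/(1 + r) = 2(0.83)/(1 + 0.83) = 1.660/1.83 = 0.9071 → 0.91
Kelley's formula gives T̂ = 0.91·15 + 0.09·28 = 13.65 + 2.52 = 16.17.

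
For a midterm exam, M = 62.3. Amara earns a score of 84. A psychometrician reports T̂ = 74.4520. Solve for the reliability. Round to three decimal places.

0.560

T̂ = ρX + (1 − ρ)μ  ⇒  T̂ − μ = ρ(X − μ)
ρ = (T̂ − μ)/(X − μ) = (74.4520 − 62.3) / (84 − 62.3) = 12.1520 / 21.7 = 0.56000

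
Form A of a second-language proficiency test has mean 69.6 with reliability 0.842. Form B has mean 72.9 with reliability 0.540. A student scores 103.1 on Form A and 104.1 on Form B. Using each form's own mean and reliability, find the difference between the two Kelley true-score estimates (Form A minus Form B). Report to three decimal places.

8.059

T̂_A = 0.842(103.1) + 0.158(69.6) = 97.80700
T̂_B = 0.540(104.1) + 0.460(72.9) = 89.74800
T̂_A − T̂_B = 8.05900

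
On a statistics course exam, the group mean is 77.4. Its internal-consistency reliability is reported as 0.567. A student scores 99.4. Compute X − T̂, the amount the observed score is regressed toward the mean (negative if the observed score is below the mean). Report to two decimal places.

T̂ = 0.567(99.4) + 0.433(77.4) = 56.3598 + 33.5142 = 89.8740 → 89.874
X − T̂ = 99.4 − 89.874 = 9.526 → 9.53

9.53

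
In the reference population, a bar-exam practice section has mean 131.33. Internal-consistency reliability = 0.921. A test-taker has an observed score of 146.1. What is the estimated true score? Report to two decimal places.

144.93

Regress the observed score toward the mean by the unreliability: T̂ = 0.921·146.1 + 0.079·131.33 = 134.5581 + 10.37507 = 144.933.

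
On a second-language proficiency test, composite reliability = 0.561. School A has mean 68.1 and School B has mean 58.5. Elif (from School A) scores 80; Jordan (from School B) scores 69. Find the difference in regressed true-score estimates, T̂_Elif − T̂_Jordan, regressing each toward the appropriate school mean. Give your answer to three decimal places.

10.385

T̂_Elif = 0.561(80) + 0.439(68.1) = 74.77590
T̂_Jordan = 0.561(69) + 0.439(58.5) = 64.39050
Difference = 74.77590 − 64.39050 = 10.38540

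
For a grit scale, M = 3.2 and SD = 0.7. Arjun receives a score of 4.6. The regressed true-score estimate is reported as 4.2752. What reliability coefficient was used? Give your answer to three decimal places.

0.768

T̂ = ρX + (1 − ρ)μ  ⇒  T̂ − μ = ρ(X − μ)
ρ = (T̂ − μ)/(X − μ) = (4.2752 − 3.2) / (4.6 − 3.2) = 1.0752 / 1.4 = 0.76800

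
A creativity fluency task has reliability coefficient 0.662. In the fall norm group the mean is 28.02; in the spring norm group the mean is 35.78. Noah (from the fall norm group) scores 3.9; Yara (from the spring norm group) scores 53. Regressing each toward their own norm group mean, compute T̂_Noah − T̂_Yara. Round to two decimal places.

T̂_Noah = 0.662(3.9) + 0.338(28.02) = 12.0526
T̂_Yara = 0.662(53) + 0.338(35.78) = 47.1796
Difference = 12.0526 − 47.1796 = -35.1271

-35.13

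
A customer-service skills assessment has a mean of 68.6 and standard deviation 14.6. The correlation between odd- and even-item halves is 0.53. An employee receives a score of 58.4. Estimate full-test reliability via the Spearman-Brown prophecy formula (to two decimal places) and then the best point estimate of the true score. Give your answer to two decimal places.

Spearman-Brown: ρ = 2r/(1 + r) = 2(0.53)/(1 + 0.53) = 1.060/1.53 = 0.6928 → 0.69
T̂ = 0.69(58.4) + 0.31(68.6) = 40.296 + 21.266 = 61.562 → 61.56

61.56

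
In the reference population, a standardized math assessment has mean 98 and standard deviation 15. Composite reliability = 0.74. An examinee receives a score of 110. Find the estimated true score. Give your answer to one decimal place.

106.9

T̂ = 0.74(110) + 0.26(98) = 81.40 + 25.48 = 106.88 → 106.9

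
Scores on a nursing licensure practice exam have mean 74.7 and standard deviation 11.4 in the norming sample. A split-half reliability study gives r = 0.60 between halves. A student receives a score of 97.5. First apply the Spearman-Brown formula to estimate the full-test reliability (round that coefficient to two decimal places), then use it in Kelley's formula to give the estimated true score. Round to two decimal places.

91.80

Spearman-Brown: ρ = 2r/(1 + r) = 2(0.60)/(1 + 0.60) = 1.200/1.60 = 0.7500 → 0.75
T̂ = ρX + (1 − ρ)μ
  = 0.75 × 97.5 + 0.25 × 74.7
  = 73.125 + 18.675
  = 91.800
  ≈ 91.80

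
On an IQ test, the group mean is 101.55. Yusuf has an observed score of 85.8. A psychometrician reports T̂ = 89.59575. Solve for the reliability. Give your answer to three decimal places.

T̂ = ρX + (1 − ρ)μ  ⇒  T̂ − μ = ρ(X − μ)
ρ = (T̂ − μ)/(X − μ) = (89.59575 − 101.55) / (85.8 − 101.55) = -11.95425 / -15.75 = 0.75900

0.759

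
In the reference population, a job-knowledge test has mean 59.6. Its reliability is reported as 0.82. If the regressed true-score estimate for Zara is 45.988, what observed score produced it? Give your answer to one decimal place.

T̂ = ρX + (1 − ρ)μ  ⇒  X = (T̂ − (1 − ρ)μ) / ρ
X = (45.988 − 0.18 × 59.6) / 0.82 = (45.988 − 10.728) / 0.82 = 35.260 / 0.82 = 43.000

43.0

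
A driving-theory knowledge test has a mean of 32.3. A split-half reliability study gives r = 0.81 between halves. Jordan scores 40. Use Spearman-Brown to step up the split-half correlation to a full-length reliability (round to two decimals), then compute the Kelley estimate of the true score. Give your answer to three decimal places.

Spearman-Brown: ρ = 2r/(1 + r) = 2(0.81)/(1 + 0.81) = 1.620/1.81 = 0.8950 → 0.90
T̂ = ρX + (1 − ρ)μ
  = 0.90 × 40 + 0.10 × 32.3
  = 36.00 + 3.230
  = 39.2300
  ≈ 39.230

39.230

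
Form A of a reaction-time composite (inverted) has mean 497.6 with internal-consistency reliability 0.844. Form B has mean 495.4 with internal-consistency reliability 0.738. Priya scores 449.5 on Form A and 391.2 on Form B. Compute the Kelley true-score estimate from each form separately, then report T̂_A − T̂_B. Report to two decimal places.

38.50

T̂_A = 0.844(449.5) + 0.156(497.6) = 457.0036
T̂_B = 0.738(391.2) + 0.262(495.4) = 418.5004
T̂_A − T̂_B = 38.5032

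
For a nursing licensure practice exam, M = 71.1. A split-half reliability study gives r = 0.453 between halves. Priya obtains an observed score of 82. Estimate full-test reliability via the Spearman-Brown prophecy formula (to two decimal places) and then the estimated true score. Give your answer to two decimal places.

77.86

Spearman-Brown: ρ = 2r/(1 + r) = 2(0.453)/(1 + 0.453) = 0.9060/1.453 = 0.6235 → 0.62
Regress the observed score toward the mean by the unreliability: T̂ = 0.62·82 + 0.38·71.1 = 50.84 + 27.018 = 77.858.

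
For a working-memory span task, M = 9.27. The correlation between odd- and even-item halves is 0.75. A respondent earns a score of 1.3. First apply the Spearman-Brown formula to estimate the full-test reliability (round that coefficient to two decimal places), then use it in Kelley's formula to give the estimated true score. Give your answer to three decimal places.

Spearman-Brown: ρ = 2r/(1 + r) = 2(0.75)/(1 + 0.75) = 1.500/1.75 = 0.8571 → 0.86
T̂ = ρX + (1 − ρ)μ
  = 0.86 × 1.3 + 0.14 × 9.27
  = 1.118 + 1.2978
  = 2.4158
  ≈ 2.416

2.416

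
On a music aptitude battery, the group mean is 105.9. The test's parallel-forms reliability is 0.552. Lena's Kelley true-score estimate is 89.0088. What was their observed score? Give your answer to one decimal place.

T̂ = ρX + (1 − ρ)μ  ⇒  X = (T̂ − (1 − ρ)μ) / ρ
X = (89.0088 − 0.448 × 105.9) / 0.552 = (89.0088 − 47.4432) / 0.552 = 41.5656 / 0.552 = 75.300

75.3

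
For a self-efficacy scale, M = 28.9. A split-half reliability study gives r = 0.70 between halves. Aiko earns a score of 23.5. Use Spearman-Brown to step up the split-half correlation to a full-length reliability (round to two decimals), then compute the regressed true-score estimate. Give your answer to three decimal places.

Spearman-Brown: ρ = 2r/(1 + r) = 2(0.70)/(1 + 0.70) = 1.400/1.70 = 0.8235 → 0.82
T̂ = ρX + (1 − ρ)μ
  = 0.82 × 23.5 + 0.18 × 28.9
  = 19.270 + 5.202
  = 24.4720
  ≈ 24.472

24.472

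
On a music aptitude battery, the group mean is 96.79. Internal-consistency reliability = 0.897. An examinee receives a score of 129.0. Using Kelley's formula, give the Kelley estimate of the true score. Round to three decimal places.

125.682

Weight the observed score by reliability and the mean by (1 − reliability): T̂ = 0.897·129.0 + 0.103·96.79 = 115.7130 + 9.96937 = 125.6824.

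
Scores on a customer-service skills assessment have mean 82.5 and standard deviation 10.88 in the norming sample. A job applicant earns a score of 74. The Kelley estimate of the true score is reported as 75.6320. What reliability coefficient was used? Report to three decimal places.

0.808

T̂ = ρX + (1 − ρ)μ  ⇒  T̂ − μ = ρ(X − μ)
ρ = (T̂ − μ)/(X − μ) = (75.6320 − 82.5) / (74 − 82.5) = -6.8680 / -8.5 = 0.80800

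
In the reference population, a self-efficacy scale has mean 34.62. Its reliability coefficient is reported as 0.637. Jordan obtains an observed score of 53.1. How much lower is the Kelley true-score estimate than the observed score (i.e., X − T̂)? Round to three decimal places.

6.708

T̂ = 0.637(53.1) + 0.363(34.62) = 33.8247 + 12.56706 = 46.39176 → 46.3918
X − T̂ = 53.1 − 46.3918 = 6.7082 → 6.708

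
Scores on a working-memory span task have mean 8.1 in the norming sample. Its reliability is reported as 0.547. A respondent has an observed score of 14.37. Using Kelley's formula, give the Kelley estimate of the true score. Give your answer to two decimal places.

T̂ = ρX + (1 − ρ)μ
  = 0.547 × 14.37 + 0.453 × 8.1
  = 7.86039 + 3.6693
  = 11.530
  ≈ 11.53

11.53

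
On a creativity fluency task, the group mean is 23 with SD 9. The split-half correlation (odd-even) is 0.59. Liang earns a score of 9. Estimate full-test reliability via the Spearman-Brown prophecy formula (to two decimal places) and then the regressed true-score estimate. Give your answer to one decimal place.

Spearman-Brown: ρ = 2r/(1 + r) = 2(0.59)/(1 + 0.59) = 1.180/1.59 = 0.7421 → 0.74
Regress the observed score toward the mean by the unreliability: T̂ = 0.74·9 + 0.26·23 = 6.66 + 5.98 = 12.64.

12.6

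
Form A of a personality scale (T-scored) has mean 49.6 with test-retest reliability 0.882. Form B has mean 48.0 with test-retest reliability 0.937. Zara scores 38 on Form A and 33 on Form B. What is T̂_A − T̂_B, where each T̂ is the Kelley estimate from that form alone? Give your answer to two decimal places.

5.42

T̂_A = 0.882(38) + 0.118(49.6) = 39.3688
T̂_B = 0.937(33) + 0.063(48.0) = 33.9450
T̂_A − T̂_B = 5.4238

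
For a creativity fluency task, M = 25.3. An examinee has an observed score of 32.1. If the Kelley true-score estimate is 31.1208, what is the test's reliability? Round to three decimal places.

T̂ = ρX + (1 − ρ)μ  ⇒  T̂ − μ = ρ(X − μ)
ρ = (T̂ − μ)/(X − μ) = (31.1208 − 25.3) / (32.1 − 25.3) = 5.8208 / 6.8 = 0.85600

0.856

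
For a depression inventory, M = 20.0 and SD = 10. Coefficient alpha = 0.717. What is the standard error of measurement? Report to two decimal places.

5.32

SEM = SD · √(1 − ρ) = 10 × √0.283 = 10 × 0.5320 = 5.320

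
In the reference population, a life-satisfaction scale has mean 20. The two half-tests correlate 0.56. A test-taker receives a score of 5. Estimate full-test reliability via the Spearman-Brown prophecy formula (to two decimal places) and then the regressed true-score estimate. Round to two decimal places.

Spearman-Brown: ρ = 2r/(1 + r) = 2(0.56)/(1 + 0.56) = 1.120/1.56 = 0.7179 → 0.72
Weight the observed score by reliability and the mean by (1 − reliability): T̂ = 0.72·5 + 0.28·20 = 3.60 + 5.60 = 9.200.

9.20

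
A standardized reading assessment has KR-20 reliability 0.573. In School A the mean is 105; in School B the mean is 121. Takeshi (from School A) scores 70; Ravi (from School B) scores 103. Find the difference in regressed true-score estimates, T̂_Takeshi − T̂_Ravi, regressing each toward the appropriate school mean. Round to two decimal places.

-25.74

T̂_Takeshi = 0.573(70) + 0.427(105) = 84.9450
T̂_Ravi = 0.573(103) + 0.427(121) = 110.6860
Difference = 84.9450 − 110.6860 = -25.7410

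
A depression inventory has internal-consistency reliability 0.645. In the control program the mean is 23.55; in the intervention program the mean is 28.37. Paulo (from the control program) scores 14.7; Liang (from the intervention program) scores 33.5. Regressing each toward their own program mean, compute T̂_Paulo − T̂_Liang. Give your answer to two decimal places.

-13.84

T̂_Paulo = 0.645(14.7) + 0.355(23.55) = 17.8418
T̂_Liang = 0.645(33.5) + 0.355(28.37) = 31.6789
Difference = 17.8418 − 31.6789 = -13.8371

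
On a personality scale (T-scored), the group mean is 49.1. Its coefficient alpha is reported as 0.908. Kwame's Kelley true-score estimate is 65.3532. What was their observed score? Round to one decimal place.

67.0

T̂ = ρX + (1 − ρ)μ  ⇒  X = (T̂ − (1 − ρ)μ) / ρ
X = (65.3532 − 0.092 × 49.1) / 0.908 = (65.3532 − 4.5172) / 0.908 = 60.8360 / 0.908 = 67.000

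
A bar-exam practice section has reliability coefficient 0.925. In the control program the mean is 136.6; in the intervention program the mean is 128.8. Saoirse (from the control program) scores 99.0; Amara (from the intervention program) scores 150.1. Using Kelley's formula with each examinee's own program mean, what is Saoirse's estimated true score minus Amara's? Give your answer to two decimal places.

T̂_Saoirse = 0.925(99.0) + 0.075(136.6) = 101.8200
T̂_Amara = 0.925(150.1) + 0.075(128.8) = 148.5025
Difference = 101.8200 − 148.5025 = -46.6825

-46.68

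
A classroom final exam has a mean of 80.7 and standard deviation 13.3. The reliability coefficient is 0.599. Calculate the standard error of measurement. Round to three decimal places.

SEM = SD · √(1 − ρ) = 13.3 × √0.401 = 13.3 × 0.6332 = 8.4222

8.422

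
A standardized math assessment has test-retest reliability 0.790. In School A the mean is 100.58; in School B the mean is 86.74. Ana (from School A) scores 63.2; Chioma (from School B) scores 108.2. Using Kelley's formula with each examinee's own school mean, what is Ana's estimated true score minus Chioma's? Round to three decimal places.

-32.644

T̂_Ana = 0.790(63.2) + 0.210(100.58) = 71.04980
T̂_Chioma = 0.790(108.2) + 0.210(86.74) = 103.69340
Difference = 71.04980 − 103.69340 = -32.64360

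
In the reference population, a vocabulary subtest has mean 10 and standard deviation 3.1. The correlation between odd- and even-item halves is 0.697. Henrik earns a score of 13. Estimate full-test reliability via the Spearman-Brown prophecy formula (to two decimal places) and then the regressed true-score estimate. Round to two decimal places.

12.46

Spearman-Brown: ρ = 2r/(1 + r) = 2(0.697)/(1 + 0.697) = 1.3940/1.697 = 0.8214 → 0.82
Regress the observed score toward the mean by the unreliability: T̂ = 0.82·13 + 0.18·10 = 10.66 + 1.80 = 12.460.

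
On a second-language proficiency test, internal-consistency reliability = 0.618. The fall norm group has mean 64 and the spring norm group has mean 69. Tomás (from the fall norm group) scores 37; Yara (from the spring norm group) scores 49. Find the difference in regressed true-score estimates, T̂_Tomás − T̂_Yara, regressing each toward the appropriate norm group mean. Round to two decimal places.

-9.33

T̂_Tomás = 0.618(37) + 0.382(64) = 47.3140
T̂_Yara = 0.618(49) + 0.382(69) = 56.6400
Difference = 47.3140 − 56.6400 = -9.3260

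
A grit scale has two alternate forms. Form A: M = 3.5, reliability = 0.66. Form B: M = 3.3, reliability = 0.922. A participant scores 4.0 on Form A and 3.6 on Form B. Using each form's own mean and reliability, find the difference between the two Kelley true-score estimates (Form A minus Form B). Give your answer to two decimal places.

T̂_A = 0.66(4.0) + 0.34(3.5) = 3.8300
T̂_B = 0.922(3.6) + 0.078(3.3) = 3.5766
T̂_A − T̂_B = 0.2534

0.25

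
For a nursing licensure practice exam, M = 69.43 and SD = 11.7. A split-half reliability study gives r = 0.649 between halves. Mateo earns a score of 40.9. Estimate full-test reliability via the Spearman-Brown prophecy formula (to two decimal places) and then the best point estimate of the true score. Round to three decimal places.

46.891

Spearman-Brown: ρ = 2r/(1 + r) = 2(0.649)/(1 + 0.649) = 1.2980/1.649 = 0.7871 → 0.79
T̂ = 0.79(40.9) + 0.21(69.43) = 32.311 + 14.5803 = 46.8913 → 46.891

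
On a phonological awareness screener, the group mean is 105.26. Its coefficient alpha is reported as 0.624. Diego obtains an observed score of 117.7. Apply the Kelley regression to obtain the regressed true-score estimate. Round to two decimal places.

113.02

T̂ = 0.624(117.7) + 0.376(105.26) = 73.4448 + 39.57776 = 113.023 → 113.02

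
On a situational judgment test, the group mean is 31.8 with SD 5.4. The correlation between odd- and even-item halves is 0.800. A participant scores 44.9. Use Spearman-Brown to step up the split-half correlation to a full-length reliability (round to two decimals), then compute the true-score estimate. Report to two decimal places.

43.46

Spearman-Brown: ρ = 2r/(1 + r) = 2(0.800)/(1 + 0.800) = 1.6000/1.800 = 0.8889 → 0.89
T̂ = ρX + (1 − ρ)μ
  = 0.89 × 44.9 + 0.11 × 31.8
  = 39.961 + 3.498
  = 43.459
  ≈ 43.46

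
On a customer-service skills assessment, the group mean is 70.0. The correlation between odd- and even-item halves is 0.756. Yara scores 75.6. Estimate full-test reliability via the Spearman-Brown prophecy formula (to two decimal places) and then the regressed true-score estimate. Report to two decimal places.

Spearman-Brown: ρ = 2r/(1 + r) = 2(0.756)/(1 + 0.756) = 1.5120/1.756 = 0.8610 → 0.86
Weight the observed score by reliability and the mean by (1 − reliability): T̂ = 0.86·75.6 + 0.14·70.0 = 65.016 + 9.800 = 74.816.

74.82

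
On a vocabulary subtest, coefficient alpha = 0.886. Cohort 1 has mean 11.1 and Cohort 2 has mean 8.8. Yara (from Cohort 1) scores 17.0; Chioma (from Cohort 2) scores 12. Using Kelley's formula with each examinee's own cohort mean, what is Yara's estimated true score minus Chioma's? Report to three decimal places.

4.692

T̂_Yara = 0.886(17.0) + 0.114(11.1) = 16.32740
T̂_Chioma = 0.886(12) + 0.114(8.8) = 11.63520
Difference = 16.32740 − 11.63520 = 4.69220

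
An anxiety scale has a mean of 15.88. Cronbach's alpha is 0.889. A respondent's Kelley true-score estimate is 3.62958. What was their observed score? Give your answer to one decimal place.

T̂ = ρX + (1 − ρ)μ  ⇒  X = (T̂ − (1 − ρ)μ) / ρ
X = (3.62958 − 0.111 × 15.88) / 0.889 = (3.62958 − 1.76268) / 0.889 = 1.86690 / 0.889 = 2.100

2.1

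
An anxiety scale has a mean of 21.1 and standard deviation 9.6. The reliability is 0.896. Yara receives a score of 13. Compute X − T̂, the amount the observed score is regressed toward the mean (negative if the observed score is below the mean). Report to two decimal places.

T̂ = 0.896(13) + 0.104(21.1) = 11.648 + 2.1944 = 13.8424 → 13.842
X − T̂ = 13 − 13.842 = -0.842 → -0.84

-0.84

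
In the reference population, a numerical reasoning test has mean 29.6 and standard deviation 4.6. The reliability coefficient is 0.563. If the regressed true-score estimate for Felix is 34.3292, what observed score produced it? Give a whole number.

T̂ = ρX + (1 − ρ)μ  ⇒  X = (T̂ − (1 − ρ)μ) / ρ
X = (34.3292 − 0.437 × 29.6) / 0.563 = (34.3292 − 12.9352) / 0.563 = 21.3940 / 0.563 = 38.00

38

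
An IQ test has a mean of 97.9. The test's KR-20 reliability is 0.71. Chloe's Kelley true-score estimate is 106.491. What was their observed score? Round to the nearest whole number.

T̂ = ρX + (1 − ρ)μ  ⇒  X = (T̂ − (1 − ρ)μ) / ρ
X = (106.491 − 0.29 × 97.9) / 0.71 = (106.491 − 28.391) / 0.71 = 78.100 / 0.71 = 110.00

110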